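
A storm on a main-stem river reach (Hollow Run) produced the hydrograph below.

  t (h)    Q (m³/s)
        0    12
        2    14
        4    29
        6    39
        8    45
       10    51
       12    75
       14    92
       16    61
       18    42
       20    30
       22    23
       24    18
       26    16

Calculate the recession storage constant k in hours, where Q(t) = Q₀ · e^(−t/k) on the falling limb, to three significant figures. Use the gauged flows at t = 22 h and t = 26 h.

k ≈ 11.0 h

On the falling limb, Q drops from 23 to 16 m³/s between t = 22 h and t = 26 h (Δt = 4 h).
k = −Δt / ln(Q₂/Q₁) = −4 / ln(16/23) = 11.0 h.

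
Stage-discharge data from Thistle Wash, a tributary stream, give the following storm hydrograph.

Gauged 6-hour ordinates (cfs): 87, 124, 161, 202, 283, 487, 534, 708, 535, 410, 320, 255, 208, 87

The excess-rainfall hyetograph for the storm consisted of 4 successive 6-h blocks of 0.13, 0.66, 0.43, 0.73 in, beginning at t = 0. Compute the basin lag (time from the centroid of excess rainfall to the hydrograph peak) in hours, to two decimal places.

Centroid of excess rainfall: t_c = Σ P_i·t̄_i / ΣP_i = 14.4154 h (block centres at 3, 9, 15, 21 h).
Hydrograph peak occurs at t = 42 h, so basin lag t_L = 42 − 14.4154 = 27.58 h.

t_L ≈ 27.58 h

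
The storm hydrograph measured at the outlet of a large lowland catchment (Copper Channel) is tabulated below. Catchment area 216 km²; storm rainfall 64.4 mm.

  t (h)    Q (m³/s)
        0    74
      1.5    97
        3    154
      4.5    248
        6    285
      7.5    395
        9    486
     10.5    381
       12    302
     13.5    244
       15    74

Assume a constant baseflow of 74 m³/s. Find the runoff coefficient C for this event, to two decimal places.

C ≈ 0.75

ΣQ_DR = 1926 m³/s; V = ΣQ_DR·Δt = 1.040 × 10^7 m³.
Runoff depth d = V / A = 48.15 mm.
C = d / P = 48.15 / 64.4 = 0.75.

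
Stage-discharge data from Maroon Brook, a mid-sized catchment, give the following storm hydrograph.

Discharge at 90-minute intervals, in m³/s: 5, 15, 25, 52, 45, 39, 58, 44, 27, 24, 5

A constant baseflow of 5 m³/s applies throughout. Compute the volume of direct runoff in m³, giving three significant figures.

Direct-runoff ordinates (Q − Q_b): 0.0, 10.0, 20.0, 47.0, 40.0, 34.0, 53.0, 39.0, 22.0, 19.0, 0.0 m³/s.
ΣQ_DR = 284.0 m³/s.
With Δt = 1.5 h = 5400 s, V = ΣQ_DR · Δt = 284.0 × 5400 = 1.53 × 10^6 m³.

V ≈ 1.53 × 10^6 m³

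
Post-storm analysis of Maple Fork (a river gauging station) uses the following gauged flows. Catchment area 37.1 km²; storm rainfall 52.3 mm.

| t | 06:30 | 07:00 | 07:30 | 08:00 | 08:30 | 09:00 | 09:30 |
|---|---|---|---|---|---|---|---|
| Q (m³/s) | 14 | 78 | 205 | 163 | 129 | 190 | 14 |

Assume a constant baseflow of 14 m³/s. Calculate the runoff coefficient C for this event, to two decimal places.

C ≈ 0.64

ΣQ_DR = 695.0 m³/s; V = ΣQ_DR·Δt = 1.251 × 10^6 m³.
Runoff depth d = V / A = 33.72 mm.
C = d / P = 33.72 / 52.3 = 0.64.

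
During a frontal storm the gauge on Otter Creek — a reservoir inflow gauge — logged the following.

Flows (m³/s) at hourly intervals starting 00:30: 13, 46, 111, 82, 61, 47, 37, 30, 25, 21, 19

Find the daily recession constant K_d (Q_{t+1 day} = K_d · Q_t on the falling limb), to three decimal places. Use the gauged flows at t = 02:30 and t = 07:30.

Between t = 02:30 and t = 07:30 the flow falls from 111 to 30 m³/s over 5×1 h = 5 h.
Per-interval ratio K = (30/111)^(1/5) = 0.7698; K_d = K^(24/1) = 0.002.

K_d ≈ 0.002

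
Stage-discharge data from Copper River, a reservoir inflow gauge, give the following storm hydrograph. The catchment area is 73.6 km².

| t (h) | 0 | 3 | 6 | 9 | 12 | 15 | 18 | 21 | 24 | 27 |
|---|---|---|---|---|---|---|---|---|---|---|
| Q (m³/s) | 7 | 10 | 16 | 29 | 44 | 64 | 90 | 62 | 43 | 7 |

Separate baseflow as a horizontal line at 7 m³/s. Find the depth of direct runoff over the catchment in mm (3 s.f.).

d ≈ 44.3 mm

Direct runoff: 0.0, 3.0, 9.0, 22.0, 37.0, 57.0, 83.0, 55.0, 36.0, 0.0 m³/s; ΣQ_DR = 302.0 m³/s.
V = ΣQ_DR · Δt = 302.0 × 10800 s = 3.262 × 10^6 m³.
Over A = 73.6 km², depth = V / A = 44.3 mm.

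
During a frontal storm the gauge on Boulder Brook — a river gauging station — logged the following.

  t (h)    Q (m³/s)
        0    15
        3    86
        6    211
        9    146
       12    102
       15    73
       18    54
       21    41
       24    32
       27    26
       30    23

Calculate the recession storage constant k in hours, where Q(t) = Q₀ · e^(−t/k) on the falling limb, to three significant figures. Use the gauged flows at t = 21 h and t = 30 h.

On the falling limb, Q drops from 41 to 23 m³/s between t = 21 h and t = 30 h (Δt = 9 h).
k = −Δt / ln(Q₂/Q₁) = −9 / ln(23/41) = 15.6 h.

k ≈ 15.6 h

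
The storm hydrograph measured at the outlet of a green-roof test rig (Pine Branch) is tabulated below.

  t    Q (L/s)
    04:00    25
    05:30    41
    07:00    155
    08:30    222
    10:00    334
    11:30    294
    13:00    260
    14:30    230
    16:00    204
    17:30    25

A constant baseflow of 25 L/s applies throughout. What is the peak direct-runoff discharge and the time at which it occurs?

Q_p = 309.0 L/s at t = 10:00

Subtracting baseflow gives direct-runoff ordinates: 0.0, 16.0, 130.0, 197.0, 309.0, 269.0, 235.0, 205.0, 179.0, 0.0 L/s.
The maximum is 309.0 L/s, occurring at the reading for t = 10:00.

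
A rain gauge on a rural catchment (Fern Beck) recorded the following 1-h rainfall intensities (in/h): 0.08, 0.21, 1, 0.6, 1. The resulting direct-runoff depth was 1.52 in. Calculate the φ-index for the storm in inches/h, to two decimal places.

Only the 3 blocks with intensity above φ contribute runoff: 1, 0.6, 1 in/h.
Σ(I−φ)·Δt = d  ⇒  (1+0.6+1 − 3φ)·1 = 1.52
φ = (2.600 − 1.52/1) / 3 = 0.36 in/h.

φ ≈ 0.36 in/h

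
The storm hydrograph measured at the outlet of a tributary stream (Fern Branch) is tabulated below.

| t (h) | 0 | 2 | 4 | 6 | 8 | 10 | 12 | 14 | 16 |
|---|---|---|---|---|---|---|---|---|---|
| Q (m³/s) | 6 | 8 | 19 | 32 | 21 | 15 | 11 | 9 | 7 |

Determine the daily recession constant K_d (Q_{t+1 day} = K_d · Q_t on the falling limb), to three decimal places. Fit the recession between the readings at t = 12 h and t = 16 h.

K_d ≈ 0.066

Between t = 12 h and t = 16 h the flow falls from 11 to 7 m³/s over 2×2 h = 4 h.
Per-interval ratio K = (7/11)^(1/2) = 0.7977; K_d = K^(24/2) = 0.066.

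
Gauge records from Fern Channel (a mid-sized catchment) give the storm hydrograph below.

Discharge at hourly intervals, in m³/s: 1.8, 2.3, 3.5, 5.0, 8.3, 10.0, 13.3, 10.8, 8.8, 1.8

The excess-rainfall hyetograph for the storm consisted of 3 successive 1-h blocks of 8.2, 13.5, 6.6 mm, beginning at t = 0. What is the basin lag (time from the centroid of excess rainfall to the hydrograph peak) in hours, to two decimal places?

Centroid of excess rainfall: t_c = Σ P_i·t̄_i / ΣP_i = 1.4435 h (block centres at 0.5, 1.5, 2.5 h).
Hydrograph peak occurs at t = 6 h, so basin lag t_L = 6 − 1.4435 = 4.56 h.

t_L ≈ 4.56 h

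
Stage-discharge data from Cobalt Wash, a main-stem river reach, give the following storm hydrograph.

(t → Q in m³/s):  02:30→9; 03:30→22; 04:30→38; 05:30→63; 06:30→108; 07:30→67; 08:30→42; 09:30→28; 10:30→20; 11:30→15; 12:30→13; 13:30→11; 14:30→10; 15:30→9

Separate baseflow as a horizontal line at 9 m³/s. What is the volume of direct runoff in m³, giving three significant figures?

V ≈ 1.18 × 10^6 m³

Direct-runoff ordinates (Q − Q_b): 0.0, 13.0, 29.0, 54.0, 99.0, 58.0, 33.0, 19.0, 11.0, 6.0, 4.0, 2.0, 1.0, 0.0 m³/s.
ΣQ_DR = 329.0 m³/s.
With Δt = 1 h = 3600 s, V = ΣQ_DR · Δt = 329.0 × 3600 = 1.18 × 10^6 m³.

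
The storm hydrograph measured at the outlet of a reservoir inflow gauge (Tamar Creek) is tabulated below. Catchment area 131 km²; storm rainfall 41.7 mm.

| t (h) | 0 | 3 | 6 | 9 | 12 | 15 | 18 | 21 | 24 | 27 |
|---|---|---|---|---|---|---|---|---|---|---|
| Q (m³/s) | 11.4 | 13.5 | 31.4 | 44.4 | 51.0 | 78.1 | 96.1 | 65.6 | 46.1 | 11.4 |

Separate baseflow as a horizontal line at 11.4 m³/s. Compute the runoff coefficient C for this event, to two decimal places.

ΣQ_DR = 335.0 m³/s; V = ΣQ_DR·Δt = 3.618 × 10^6 m³.
Runoff depth d = V / A = 27.62 mm.
C = d / P = 27.62 / 41.7 = 0.66.

C ≈ 0.66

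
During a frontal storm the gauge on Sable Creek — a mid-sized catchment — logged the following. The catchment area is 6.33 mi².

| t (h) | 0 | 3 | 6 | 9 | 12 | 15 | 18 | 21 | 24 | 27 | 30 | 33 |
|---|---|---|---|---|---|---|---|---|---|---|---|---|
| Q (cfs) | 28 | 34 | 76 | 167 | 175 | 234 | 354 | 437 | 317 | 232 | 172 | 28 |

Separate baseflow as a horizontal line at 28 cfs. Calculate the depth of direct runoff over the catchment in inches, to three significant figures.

Direct runoff: 0.0, 6.0, 48.0, 139.0, 147.0, 206.0, 326.0, 409.0, 289.0, 204.0, 144.0, 0.0 cfs; ΣQ_DR = 1918 cfs.
V = ΣQ_DR · Δt = 1918 × 10800 s = 2.071 × 10^7 ft³.
Over A = 6.33 mi², depth = V / A = 1.41 in.

d ≈ 1.41 in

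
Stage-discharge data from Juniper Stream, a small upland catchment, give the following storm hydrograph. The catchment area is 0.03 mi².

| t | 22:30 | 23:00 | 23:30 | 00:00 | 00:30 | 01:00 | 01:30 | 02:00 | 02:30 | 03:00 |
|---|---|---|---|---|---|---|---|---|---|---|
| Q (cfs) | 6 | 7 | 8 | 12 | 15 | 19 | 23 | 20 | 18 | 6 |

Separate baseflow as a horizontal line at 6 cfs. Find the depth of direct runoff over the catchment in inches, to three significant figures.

d ≈ 1.91 in

Direct runoff: 0.0, 1.0, 2.0, 6.0, 9.0, 13.0, 17.0, 14.0, 12.0, 0.0 cfs; ΣQ_DR = 74.00 cfs.
V = ΣQ_DR · Δt = 74.00 × 1800 s = 1.332 × 10^5 ft³.
Over A = 0.03 mi², depth = V / A = 1.91 in.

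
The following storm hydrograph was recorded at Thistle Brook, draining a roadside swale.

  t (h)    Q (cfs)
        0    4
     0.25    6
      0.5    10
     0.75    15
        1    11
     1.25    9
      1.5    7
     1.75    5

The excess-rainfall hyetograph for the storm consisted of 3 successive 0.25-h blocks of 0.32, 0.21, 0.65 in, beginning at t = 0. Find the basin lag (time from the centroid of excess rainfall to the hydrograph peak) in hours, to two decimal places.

t_L ≈ 0.31 h

Centroid of excess rainfall: t_c = Σ P_i·t̄_i / ΣP_i = 0.4449 h (block centres at 0.125, 0.375, 0.625 h).
Hydrograph peak occurs at t = 0.75 h, so basin lag t_L = 0.75 − 0.4449 = 0.31 h.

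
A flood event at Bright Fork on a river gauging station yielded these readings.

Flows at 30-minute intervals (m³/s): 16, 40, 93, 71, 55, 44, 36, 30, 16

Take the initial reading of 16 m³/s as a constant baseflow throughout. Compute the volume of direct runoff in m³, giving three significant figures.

V ≈ 4.63 × 10^5 m³

Direct-runoff ordinates (Q − Q_b): 0.0, 24.0, 77.0, 55.0, 39.0, 28.0, 20.0, 14.0, 0.0 m³/s.
ΣQ_DR = 257.0 m³/s.
With Δt = 0.5 h = 1800 s, V = ΣQ_DR · Δt = 257.0 × 1800 = 4.63 × 10^5 m³.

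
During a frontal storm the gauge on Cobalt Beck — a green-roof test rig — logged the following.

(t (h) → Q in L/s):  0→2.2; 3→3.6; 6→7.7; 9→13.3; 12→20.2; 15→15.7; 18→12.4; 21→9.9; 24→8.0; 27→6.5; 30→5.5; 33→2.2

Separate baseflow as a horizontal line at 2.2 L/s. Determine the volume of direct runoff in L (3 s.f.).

Direct-runoff ordinates (Q − Q_b): 0.0, 1.4, 5.5, 11.1, 18.0, 13.5, 10.2, 7.7, 5.8, 4.3, 3.3, 0.0 L/s.
ΣQ_DR = 80.80 L/s.
With Δt = 3 h = 10800 s, V = ΣQ_DR · Δt = 80.80 × 10800 = 8.73 × 10^5 L.

V ≈ 8.73 × 10^5 L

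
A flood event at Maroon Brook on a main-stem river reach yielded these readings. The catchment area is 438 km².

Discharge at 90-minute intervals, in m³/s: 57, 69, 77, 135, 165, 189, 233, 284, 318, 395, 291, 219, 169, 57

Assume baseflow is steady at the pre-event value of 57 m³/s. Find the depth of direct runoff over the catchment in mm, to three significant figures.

Direct runoff: 0.0, 12.0, 20.0, 78.0, 108.0, 132.0, 176.0, 227.0, 261.0, 338.0, 234.0, 162.0, 112.0, 0.0 m³/s; ΣQ_DR = 1860 m³/s.
V = ΣQ_DR · Δt = 1860 × 5400 s = 1.004 × 10^7 m³.
Over A = 438 km², depth = V / A = 22.9 mm.

d ≈ 22.9 mm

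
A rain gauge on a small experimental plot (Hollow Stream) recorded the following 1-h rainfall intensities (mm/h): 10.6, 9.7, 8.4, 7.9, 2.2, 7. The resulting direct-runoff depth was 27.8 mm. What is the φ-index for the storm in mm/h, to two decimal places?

φ ≈ 3.16 mm/h

Only the 5 blocks with intensity above φ contribute runoff: 10.6, 9.7, 8.4, 7.9, 7 mm/h.
Σ(I−φ)·Δt = d  ⇒  (10.6+9.7+8.4+7.9+7 − 5φ)·1 = 27.8
φ = (43.60 − 27.8/1) / 5 = 3.16 mm/h.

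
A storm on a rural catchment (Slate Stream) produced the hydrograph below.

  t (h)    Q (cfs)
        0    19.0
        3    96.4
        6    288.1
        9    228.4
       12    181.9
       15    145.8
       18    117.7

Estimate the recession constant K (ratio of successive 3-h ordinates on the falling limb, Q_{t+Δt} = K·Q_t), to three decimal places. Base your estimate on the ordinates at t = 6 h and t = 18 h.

Using the recession-limb readings at t = 6 h and t = 18 h: Q falls from 288.1 to 117.7 cfs over 4 intervals.
K = (Q₂/Q₁)^(1/4) = (117.7/288.1)^(1/4) = 0.799.

K ≈ 0.799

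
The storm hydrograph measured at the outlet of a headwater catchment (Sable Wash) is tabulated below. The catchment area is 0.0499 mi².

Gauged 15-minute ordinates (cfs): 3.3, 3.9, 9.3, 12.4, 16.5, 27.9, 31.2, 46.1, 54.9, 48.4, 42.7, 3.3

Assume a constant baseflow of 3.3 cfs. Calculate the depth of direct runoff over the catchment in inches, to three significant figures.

Direct runoff: 0.0, 0.6, 6.0, 9.1, 13.2, 24.6, 27.9, 42.8, 51.6, 45.1, 39.4, 0.0 cfs; ΣQ_DR = 260.3 cfs.
V = ΣQ_DR · Δt = 260.3 × 900 s = 2.343 × 10^5 ft³.
Over A = 0.0499 mi², depth = V / A = 2.02 in.

d ≈ 2.02 in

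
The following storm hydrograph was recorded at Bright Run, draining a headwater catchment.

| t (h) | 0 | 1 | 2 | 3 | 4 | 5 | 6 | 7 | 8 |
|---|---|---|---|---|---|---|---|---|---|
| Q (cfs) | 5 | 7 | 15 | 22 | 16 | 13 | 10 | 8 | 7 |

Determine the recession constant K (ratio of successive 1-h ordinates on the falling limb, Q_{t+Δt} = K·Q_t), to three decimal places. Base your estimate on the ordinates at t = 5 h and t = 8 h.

K ≈ 0.814

Using the recession-limb readings at t = 5 h and t = 8 h: Q falls from 13 to 7 cfs over 3 intervals.
K = (Q₂/Q₁)^(1/3) = (7/13)^(1/3) = 0.814.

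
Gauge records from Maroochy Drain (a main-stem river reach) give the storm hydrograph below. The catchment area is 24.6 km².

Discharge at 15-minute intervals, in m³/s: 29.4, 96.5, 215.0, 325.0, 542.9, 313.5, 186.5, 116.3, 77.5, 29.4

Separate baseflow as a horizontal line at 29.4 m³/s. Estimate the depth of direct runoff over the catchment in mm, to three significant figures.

d ≈ 59.9 mm

Direct runoff: 0.0, 67.1, 185.6, 295.6, 513.5, 284.1, 157.1, 86.9, 48.1, 0.0 m³/s; ΣQ_DR = 1638 m³/s.
V = ΣQ_DR · Δt = 1638 × 900 s = 1.474 × 10^6 m³.
Over A = 24.6 km², depth = V / A = 59.9 mm.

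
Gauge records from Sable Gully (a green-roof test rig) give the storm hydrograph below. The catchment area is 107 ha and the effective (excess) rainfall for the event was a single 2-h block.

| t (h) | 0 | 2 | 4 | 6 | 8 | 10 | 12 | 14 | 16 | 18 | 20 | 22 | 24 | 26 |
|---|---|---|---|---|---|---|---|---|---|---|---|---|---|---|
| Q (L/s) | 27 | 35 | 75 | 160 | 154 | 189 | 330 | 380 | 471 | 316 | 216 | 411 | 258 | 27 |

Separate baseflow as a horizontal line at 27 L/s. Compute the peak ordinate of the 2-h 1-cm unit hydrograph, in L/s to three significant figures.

U_p ≈ 247 L/s

Direct runoff: 0.0, 8.0, 48.0, 133.0, 127.0, 162.0, 303.0, 353.0, 444.0, 289.0, 189.0, 384.0, 231.0, 0.0 L/s; ΣQ_DR = 2671 L/s, peak = 444.0 L/s.
Runoff depth d = ΣQ_DR·Δt / A = 2671 × 7200 / (107 ha) = 17.97 mm.
The 1-cm UH is the DRH scaled by (10 mm)/d, so U_p = 444.0 × 10/17.97 = 247 L/s.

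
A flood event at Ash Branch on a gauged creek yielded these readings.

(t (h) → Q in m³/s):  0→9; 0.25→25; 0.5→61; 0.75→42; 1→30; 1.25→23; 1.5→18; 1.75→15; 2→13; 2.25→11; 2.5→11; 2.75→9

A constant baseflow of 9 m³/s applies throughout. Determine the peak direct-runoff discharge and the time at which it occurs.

Subtracting baseflow gives direct-runoff ordinates: 0.0, 16.0, 52.0, 33.0, 21.0, 14.0, 9.0, 6.0, 4.0, 2.0, 2.0, 0.0 m³/s.
The maximum is 52.0 m³/s, occurring at the reading for t = 0.5 h.

Q_p = 52.0 m³/s at t = 0.5 h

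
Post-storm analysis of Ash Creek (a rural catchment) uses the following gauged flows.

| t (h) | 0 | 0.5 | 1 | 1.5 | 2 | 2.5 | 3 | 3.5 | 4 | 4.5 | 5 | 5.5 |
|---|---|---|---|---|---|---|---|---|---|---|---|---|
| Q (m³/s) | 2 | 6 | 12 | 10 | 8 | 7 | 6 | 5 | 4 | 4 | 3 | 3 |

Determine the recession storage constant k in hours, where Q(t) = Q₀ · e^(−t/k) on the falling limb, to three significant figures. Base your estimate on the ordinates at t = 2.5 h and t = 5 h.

On the falling limb, Q drops from 7 to 3 m³/s between t = 2.5 h and t = 5 h (Δt = 2.5 h).
k = −Δt / ln(Q₂/Q₁) = −2.5 / ln(3/7) = 2.95 h.

k ≈ 2.95 h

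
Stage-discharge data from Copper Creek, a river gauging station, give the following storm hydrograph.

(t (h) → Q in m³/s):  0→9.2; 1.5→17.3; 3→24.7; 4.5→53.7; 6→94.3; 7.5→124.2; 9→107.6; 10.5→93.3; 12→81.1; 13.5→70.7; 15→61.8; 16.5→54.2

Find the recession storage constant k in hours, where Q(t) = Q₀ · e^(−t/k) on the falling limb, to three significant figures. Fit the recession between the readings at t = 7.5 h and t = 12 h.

k ≈ 10.6 h

On the falling limb, Q drops from 124.2 to 81.1 m³/s between t = 7.5 h and t = 12 h (Δt = 4.5 h).
k = −Δt / ln(Q₂/Q₁) = −4.5 / ln(81.1/124.2) = 10.6 h.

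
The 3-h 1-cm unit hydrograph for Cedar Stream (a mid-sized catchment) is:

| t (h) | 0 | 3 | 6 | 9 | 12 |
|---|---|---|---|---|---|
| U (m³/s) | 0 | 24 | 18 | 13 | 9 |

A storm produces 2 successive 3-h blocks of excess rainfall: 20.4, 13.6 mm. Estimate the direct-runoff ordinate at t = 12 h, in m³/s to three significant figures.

By discrete convolution, Q_j = Σ (P_i / 10 mm) · U_{j−i}.
At t = 12 h (j=4): Q = (20.4/10)·9 + (13.6/10)·13 = 36.0 m³/s.

Q ≈ 36.0 m³/s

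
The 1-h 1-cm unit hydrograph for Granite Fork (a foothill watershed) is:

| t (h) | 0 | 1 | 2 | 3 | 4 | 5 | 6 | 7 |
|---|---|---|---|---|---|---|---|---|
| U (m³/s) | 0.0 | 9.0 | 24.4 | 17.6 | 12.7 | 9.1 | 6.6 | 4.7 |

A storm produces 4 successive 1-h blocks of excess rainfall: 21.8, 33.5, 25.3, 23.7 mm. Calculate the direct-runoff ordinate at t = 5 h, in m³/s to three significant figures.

By discrete convolution, Q_j = Σ (P_i / 10 mm) · U_{j−i}.
At t = 5 h (j=5): Q = (21.8/10)·9.1 + (33.5/10)·12.7 + (25.3/10)·17.6 + (23.7/10)·24.4 = 165 m³/s.

Q ≈ 165 m³/s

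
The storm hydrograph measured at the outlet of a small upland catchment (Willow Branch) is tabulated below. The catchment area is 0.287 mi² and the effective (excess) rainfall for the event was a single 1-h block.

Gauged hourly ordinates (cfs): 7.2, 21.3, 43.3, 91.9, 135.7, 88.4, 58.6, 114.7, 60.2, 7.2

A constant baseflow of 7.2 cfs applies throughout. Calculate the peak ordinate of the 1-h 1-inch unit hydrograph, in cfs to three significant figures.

U_p ≈ 42.8 cfs

Direct runoff: 0.0, 14.1, 36.1, 84.7, 128.5, 81.2, 51.4, 107.5, 53.0, 0.0 cfs; ΣQ_DR = 556.5 cfs, peak = 128.5 cfs.
Runoff depth d = ΣQ_DR·Δt / A = 556.5 × 3600 / (0.287 mi²) = 3.005 in.
The 1-inch UH is the DRH scaled by (1 in)/d, so U_p = 128.5 × 1/3.005 = 42.8 cfs.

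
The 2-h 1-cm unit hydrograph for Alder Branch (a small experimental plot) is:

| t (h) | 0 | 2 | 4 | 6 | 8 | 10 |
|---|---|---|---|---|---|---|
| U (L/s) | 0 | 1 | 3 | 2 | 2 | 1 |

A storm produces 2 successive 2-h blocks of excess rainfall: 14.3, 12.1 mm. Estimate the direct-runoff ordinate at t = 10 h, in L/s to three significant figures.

Q ≈ 3.85 L/s

By discrete convolution, Q_j = Σ (P_i / 10 mm) · U_{j−i}.
At t = 10 h (j=5): Q = (14.3/10)·1 + (12.1/10)·2 = 3.85 L/s.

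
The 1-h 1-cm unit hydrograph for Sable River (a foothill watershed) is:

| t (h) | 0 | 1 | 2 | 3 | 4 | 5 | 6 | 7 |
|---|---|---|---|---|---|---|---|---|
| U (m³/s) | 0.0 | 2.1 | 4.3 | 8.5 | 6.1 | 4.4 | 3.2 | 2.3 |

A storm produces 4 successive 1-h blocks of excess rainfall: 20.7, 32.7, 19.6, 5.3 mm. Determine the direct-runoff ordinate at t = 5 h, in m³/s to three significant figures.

Q ≈ 48.0 m³/s

By discrete convolution, Q_j = Σ (P_i / 10 mm) · U_{j−i}.
At t = 5 h (j=5): Q = (20.7/10)·4.4 + (32.7/10)·6.1 + (19.6/10)·8.5 + (5.3/10)·4.3 = 48.0 m³/s.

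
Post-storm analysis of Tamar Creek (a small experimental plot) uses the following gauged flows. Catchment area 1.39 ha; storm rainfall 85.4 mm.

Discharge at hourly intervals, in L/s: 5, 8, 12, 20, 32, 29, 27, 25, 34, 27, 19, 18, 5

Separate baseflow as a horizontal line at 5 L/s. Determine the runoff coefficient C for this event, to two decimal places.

ΣQ_DR = 196.0 L/s; V = ΣQ_DR·Δt = 7.056 × 10^5 L.
Runoff depth d = V / A = 50.76 mm.
C = d / P = 50.76 / 85.4 = 0.59.

C ≈ 0.59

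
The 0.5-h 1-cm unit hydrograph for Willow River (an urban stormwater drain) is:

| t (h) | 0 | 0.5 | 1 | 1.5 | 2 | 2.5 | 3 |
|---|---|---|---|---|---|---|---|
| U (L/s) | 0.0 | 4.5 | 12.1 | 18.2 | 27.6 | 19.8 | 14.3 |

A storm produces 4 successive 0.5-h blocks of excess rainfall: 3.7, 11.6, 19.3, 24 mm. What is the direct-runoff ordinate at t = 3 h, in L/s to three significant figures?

By discrete convolution, Q_j = Σ (P_i / 10 mm) · U_{j−i}.
At t = 3 h (j=6): Q = (3.7/10)·14.3 + (11.6/10)·19.8 + (19.3/10)·27.6 + (24/10)·18.2 = 125 L/s.

Q ≈ 125 L/s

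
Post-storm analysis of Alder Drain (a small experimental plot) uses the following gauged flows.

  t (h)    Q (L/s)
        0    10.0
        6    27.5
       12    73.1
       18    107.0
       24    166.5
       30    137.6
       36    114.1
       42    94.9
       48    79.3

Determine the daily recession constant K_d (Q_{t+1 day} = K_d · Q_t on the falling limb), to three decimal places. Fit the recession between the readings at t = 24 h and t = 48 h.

K_d ≈ 0.476

Between t = 24 h and t = 48 h the flow falls from 166.5 to 79.3 L/s over 4×6 h = 24 h.
Per-interval ratio K = (79.3/166.5)^(1/4) = 0.8307; K_d = K^(24/6) = 0.476.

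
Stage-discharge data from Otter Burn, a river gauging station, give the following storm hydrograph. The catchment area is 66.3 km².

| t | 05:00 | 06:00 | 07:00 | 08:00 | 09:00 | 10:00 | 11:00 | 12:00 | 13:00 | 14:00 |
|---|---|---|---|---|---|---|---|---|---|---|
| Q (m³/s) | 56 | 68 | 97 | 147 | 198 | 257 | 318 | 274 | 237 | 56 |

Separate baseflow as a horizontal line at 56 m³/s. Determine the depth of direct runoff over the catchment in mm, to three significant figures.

d ≈ 62.3 mm

Direct runoff: 0.0, 12.0, 41.0, 91.0, 142.0, 201.0, 262.0, 218.0, 181.0, 0.0 m³/s; ΣQ_DR = 1148 m³/s.
V = ΣQ_DR · Δt = 1148 × 3600 s = 4.133 × 10^6 m³.
Over A = 66.3 km², depth = V / A = 62.3 mm.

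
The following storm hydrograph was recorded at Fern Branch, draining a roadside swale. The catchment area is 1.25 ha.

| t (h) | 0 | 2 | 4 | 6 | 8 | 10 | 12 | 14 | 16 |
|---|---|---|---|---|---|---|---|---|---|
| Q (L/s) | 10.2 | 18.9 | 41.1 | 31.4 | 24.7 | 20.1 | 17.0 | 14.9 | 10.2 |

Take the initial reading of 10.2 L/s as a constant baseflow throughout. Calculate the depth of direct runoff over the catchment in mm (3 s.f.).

d ≈ 55.7 mm

Direct runoff: 0.0, 8.7, 30.9, 21.2, 14.5, 9.9, 6.8, 4.7, 0.0 L/s; ΣQ_DR = 96.70 L/s.
V = ΣQ_DR · Δt = 96.70 × 7200 s = 6.962 × 10^5 L.
Over A = 1.25 ha, depth = V / A = 55.7 mm.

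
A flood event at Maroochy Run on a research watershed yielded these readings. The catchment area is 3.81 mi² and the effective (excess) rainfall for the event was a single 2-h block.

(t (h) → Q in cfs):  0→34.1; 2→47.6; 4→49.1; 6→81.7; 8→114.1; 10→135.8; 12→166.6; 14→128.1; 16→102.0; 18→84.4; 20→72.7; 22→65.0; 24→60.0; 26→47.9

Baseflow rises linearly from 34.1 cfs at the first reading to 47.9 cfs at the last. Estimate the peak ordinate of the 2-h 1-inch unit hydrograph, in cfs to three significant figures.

U_p ≈ 252 cfs

Direct runoff: 0.00, 12.44, 12.88, 44.42, 75.75, 96.39, 126.13, 86.57, 59.41, 40.75, 27.98, 19.22, 13.16, 0.00 cfs; ΣQ_DR = 615.1 cfs, peak = 126.13 cfs.
Runoff depth d = ΣQ_DR·Δt / A = 615.1 × 7200 / (3.81 mi²) = 0.5003 in.
The 1-inch UH is the DRH scaled by (1 in)/d, so U_p = 126.13 × 1/0.5003 = 252 cfs.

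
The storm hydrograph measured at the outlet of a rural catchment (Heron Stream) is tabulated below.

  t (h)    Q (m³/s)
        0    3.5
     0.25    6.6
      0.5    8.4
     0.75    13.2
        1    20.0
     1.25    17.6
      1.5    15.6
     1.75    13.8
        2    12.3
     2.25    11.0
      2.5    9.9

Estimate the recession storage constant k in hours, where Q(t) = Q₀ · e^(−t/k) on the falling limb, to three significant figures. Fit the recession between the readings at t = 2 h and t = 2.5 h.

On the falling limb, Q drops from 12.3 to 9.9 m³/s between t = 2 h and t = 2.5 h (Δt = 0.5 h).
k = −Δt / ln(Q₂/Q₁) = −0.5 / ln(9.9/12.3) = 2.30 h.

k ≈ 2.30 h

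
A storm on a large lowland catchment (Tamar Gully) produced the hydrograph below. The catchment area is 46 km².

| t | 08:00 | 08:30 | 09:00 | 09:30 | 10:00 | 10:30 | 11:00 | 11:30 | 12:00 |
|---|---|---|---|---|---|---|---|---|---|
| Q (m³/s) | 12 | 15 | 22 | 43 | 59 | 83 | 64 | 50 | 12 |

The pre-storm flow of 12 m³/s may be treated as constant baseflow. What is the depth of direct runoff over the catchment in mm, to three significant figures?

d ≈ 9.86 mm

Direct runoff: 0.0, 3.0, 10.0, 31.0, 47.0, 71.0, 52.0, 38.0, 0.0 m³/s; ΣQ_DR = 252.0 m³/s.
V = ΣQ_DR · Δt = 252.0 × 1800 s = 4.536 × 10^5 m³.
Over A = 46 km², depth = V / A = 9.86 mm.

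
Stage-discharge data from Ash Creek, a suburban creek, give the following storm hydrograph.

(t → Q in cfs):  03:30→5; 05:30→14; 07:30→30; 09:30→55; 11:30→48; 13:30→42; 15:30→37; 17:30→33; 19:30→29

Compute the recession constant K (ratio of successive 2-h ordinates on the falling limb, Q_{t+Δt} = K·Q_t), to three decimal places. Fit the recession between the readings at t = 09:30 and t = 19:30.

Using the recession-limb readings at t = 09:30 and t = 19:30: Q falls from 55 to 29 cfs over 5 intervals.
K = (Q₂/Q₁)^(1/5) = (29/55)^(1/5) = 0.880.

K ≈ 0.880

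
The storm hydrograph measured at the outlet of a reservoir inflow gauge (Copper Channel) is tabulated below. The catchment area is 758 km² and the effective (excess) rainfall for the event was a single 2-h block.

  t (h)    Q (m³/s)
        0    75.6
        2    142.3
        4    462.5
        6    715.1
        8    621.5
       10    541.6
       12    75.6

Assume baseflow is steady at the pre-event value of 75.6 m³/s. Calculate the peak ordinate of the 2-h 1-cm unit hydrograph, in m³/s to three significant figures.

Direct runoff: 0.0, 66.7, 386.9, 639.5, 545.9, 466.0, 0.0 m³/s; ΣQ_DR = 2105 m³/s, peak = 639.5 m³/s.
Runoff depth d = ΣQ_DR·Δt / A = 2105 × 7200 / (758 km²) = 19.99 mm.
The 1-cm UH is the DRH scaled by (10 mm)/d, so U_p = 639.5 × 10/19.99 = 320 m³/s.

U_p ≈ 320 m³/s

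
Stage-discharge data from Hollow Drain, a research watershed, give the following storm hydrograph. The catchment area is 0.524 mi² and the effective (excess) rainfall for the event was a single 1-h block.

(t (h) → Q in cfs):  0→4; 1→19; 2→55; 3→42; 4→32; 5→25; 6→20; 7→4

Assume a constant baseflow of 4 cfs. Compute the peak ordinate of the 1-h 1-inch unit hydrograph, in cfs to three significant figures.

Direct runoff: 0.0, 15.0, 51.0, 38.0, 28.0, 21.0, 16.0, 0.0 cfs; ΣQ_DR = 169.0 cfs, peak = 51.0 cfs.
Runoff depth d = ΣQ_DR·Δt / A = 169.0 × 3600 / (0.524 mi²) = 0.4998 in.
The 1-inch UH is the DRH scaled by (1 in)/d, so U_p = 51.0 × 1/0.4998 = 102 cfs.

U_p ≈ 102 cfs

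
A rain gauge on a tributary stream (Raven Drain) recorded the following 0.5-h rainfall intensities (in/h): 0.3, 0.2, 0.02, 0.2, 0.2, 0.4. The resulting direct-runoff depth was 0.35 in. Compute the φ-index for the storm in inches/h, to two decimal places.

φ ≈ 0.12 in/h

Only the 5 blocks with intensity above φ contribute runoff: 0.3, 0.2, 0.2, 0.2, 0.4 in/h.
Σ(I−φ)·Δt = d  ⇒  (0.3+0.2+0.2+0.2+0.4 − 5φ)·0.5 = 0.35
φ = (1.300 − 0.35/0.5) / 5 = 0.12 in/h.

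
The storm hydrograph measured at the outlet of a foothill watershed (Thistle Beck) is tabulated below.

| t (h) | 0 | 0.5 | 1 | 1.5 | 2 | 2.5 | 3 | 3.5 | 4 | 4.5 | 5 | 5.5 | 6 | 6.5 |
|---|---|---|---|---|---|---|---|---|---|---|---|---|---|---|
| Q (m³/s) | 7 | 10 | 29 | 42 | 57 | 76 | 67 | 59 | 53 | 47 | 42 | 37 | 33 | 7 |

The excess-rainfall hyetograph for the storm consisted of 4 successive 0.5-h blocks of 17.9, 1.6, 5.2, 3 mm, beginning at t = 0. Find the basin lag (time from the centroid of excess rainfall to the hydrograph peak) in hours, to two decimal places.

t_L ≈ 1.87 h

Centroid of excess rainfall: t_c = Σ P_i·t̄_i / ΣP_i = 0.6291 h (block centres at 0.25, 0.75, 1.25, 1.75 h).
Hydrograph peak occurs at t = 2.5 h, so basin lag t_L = 2.5 − 0.6291 = 1.87 h.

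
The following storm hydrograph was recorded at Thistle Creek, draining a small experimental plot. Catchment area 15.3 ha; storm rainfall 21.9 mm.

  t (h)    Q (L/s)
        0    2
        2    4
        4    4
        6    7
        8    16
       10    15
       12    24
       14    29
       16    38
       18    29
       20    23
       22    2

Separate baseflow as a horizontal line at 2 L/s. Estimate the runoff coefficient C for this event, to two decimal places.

C ≈ 0.36

ΣQ_DR = 169.0 L/s; V = ΣQ_DR·Δt = 1.217 × 10^6 L.
Runoff depth d = V / A = 7.953 mm.
C = d / P = 7.953 / 21.9 = 0.36.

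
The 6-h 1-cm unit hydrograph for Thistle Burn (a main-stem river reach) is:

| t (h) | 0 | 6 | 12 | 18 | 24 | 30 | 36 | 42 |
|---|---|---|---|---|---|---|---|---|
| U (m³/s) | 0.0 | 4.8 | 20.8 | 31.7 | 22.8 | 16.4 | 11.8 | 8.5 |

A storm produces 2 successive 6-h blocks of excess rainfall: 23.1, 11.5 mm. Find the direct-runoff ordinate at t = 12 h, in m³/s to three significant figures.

By discrete convolution, Q_j = Σ (P_i / 10 mm) · U_{j−i}.
At t = 12 h (j=2): Q = (23.1/10)·20.8 + (11.5/10)·4.8 = 53.6 m³/s.

Q ≈ 53.6 m³/s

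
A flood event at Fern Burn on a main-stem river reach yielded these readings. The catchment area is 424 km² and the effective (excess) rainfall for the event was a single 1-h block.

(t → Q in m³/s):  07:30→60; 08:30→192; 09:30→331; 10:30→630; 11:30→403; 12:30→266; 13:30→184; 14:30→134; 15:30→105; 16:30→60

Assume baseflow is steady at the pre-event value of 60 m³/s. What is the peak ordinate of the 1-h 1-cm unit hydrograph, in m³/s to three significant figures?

U_p ≈ 380 m³/s

Direct runoff: 0.0, 132.0, 271.0, 570.0, 343.0, 206.0, 124.0, 74.0, 45.0, 0.0 m³/s; ΣQ_DR = 1765 m³/s, peak = 570.0 m³/s.
Runoff depth d = ΣQ_DR·Δt / A = 1765 × 3600 / (424 km²) = 14.99 mm.
The 1-cm UH is the DRH scaled by (10 mm)/d, so U_p = 570.0 × 10/14.99 = 380 m³/s.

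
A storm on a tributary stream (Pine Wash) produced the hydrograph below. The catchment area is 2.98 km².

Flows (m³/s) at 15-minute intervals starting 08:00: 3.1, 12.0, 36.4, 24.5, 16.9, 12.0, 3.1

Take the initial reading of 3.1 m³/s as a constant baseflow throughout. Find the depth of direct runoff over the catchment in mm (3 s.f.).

Direct runoff: 0.0, 8.9, 33.3, 21.4, 13.8, 8.9, 0.0 m³/s; ΣQ_DR = 86.30 m³/s.
V = ΣQ_DR · Δt = 86.30 × 900 s = 77670 m³.
Over A = 2.98 km², depth = V / A = 26.1 mm.

d ≈ 26.1 mm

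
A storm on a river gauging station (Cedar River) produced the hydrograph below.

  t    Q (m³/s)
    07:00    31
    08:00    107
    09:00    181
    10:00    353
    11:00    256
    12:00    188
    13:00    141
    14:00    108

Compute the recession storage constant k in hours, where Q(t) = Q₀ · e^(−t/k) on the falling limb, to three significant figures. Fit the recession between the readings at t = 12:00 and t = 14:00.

k ≈ 3.61 h

On the falling limb, Q drops from 188 to 108 m³/s between t = 12:00 and t = 14:00 (Δt = 2 h).
k = −Δt / ln(Q₂/Q₁) = −2 / ln(108/188) = 3.61 h.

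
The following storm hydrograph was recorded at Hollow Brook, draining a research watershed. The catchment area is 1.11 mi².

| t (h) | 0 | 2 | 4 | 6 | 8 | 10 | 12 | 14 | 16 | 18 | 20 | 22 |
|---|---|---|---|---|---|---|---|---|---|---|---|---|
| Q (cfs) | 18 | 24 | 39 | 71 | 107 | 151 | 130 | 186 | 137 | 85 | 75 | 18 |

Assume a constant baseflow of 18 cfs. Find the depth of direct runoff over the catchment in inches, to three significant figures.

Direct runoff: 0.0, 6.0, 21.0, 53.0, 89.0, 133.0, 112.0, 168.0, 119.0, 67.0, 57.0, 0.0 cfs; ΣQ_DR = 825.0 cfs.
V = ΣQ_DR · Δt = 825.0 × 7200 s = 5.940 × 10^6 ft³.
Over A = 1.11 mi², depth = V / A = 2.30 in.

d ≈ 2.30 in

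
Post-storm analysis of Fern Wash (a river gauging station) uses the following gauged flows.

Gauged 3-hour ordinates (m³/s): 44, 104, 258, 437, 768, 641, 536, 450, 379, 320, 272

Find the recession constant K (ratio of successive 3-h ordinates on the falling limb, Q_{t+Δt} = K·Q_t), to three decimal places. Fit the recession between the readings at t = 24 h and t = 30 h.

K ≈ 0.847

Using the recession-limb readings at t = 24 h and t = 30 h: Q falls from 379 to 272 m³/s over 2 intervals.
K = (Q₂/Q₁)^(1/2) = (272/379)^(1/2) = 0.847.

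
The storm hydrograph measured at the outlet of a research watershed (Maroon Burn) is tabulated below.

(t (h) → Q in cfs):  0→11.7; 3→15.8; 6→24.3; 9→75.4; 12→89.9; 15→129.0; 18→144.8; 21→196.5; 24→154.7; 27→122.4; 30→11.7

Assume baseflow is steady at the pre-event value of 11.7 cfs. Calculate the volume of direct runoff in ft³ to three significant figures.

V ≈ 9.15 × 10^6 ft³

Direct-runoff ordinates (Q − Q_b): 0.0, 4.1, 12.6, 63.7, 78.2, 117.3, 133.1, 184.8, 143.0, 110.7, 0.0 cfs.
ΣQ_DR = 847.5 cfs.
With Δt = 3 h = 10800 s, V = ΣQ_DR · Δt = 847.5 × 10800 = 9.15 × 10^6 ft³.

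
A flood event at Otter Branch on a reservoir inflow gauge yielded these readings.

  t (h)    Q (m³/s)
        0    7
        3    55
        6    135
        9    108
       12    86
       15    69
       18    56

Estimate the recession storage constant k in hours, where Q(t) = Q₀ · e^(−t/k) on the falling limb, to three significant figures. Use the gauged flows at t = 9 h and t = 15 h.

On the falling limb, Q drops from 108 to 69 m³/s between t = 9 h and t = 15 h (Δt = 6 h).
k = −Δt / ln(Q₂/Q₁) = −6 / ln(69/108) = 13.4 h.

k ≈ 13.4 h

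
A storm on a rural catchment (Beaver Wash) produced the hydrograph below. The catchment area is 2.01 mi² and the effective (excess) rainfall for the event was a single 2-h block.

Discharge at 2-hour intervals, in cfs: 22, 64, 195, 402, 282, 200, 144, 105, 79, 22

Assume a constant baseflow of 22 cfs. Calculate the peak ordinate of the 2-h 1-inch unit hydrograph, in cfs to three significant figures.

U_p ≈ 190 cfs

Direct runoff: 0.0, 42.0, 173.0, 380.0, 260.0, 178.0, 122.0, 83.0, 57.0, 0.0 cfs; ΣQ_DR = 1295 cfs, peak = 380.0 cfs.
Runoff depth d = ΣQ_DR·Δt / A = 1295 × 7200 / (2.01 mi²) = 1.997 in.
The 1-inch UH is the DRH scaled by (1 in)/d, so U_p = 380.0 × 1/1.997 = 190 cfs.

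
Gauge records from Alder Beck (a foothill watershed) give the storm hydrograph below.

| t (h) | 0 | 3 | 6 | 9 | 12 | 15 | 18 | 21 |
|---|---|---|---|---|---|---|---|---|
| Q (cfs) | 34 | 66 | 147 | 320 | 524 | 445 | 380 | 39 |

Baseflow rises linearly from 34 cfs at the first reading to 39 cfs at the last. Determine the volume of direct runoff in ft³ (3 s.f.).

Direct-runoff ordinates (Q − Q_b): 0.00, 31.29, 111.57, 283.86, 487.14, 407.43, 341.71, 0.00 cfs.
ΣQ_DR = 1663 cfs.
With Δt = 3 h = 10800 s, V = ΣQ_DR · Δt = 1663 × 10800 = 1.80 × 10^7 ft³.

V ≈ 1.80 × 10^7 ft³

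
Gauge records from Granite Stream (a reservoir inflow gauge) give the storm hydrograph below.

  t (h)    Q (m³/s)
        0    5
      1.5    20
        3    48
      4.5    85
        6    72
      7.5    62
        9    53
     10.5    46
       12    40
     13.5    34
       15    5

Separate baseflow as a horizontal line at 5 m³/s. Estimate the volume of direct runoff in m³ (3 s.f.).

Direct-runoff ordinates (Q − Q_b): 0.0, 15.0, 43.0, 80.0, 67.0, 57.0, 48.0, 41.0, 35.0, 29.0, 0.0 m³/s.
ΣQ_DR = 415.0 m³/s.
With Δt = 1.5 h = 5400 s, V = ΣQ_DR · Δt = 415.0 × 5400 = 2.24 × 10^6 m³.

V ≈ 2.24 × 10^6 m³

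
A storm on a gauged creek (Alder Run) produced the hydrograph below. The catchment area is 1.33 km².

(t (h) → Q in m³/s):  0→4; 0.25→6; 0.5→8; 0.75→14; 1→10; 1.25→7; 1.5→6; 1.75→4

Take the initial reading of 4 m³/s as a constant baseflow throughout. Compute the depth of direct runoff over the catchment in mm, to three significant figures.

d ≈ 18.3 mm

Direct runoff: 0.0, 2.0, 4.0, 10.0, 6.0, 3.0, 2.0, 0.0 m³/s; ΣQ_DR = 27.00 m³/s.
V = ΣQ_DR · Δt = 27.00 × 900 s = 24300 m³.
Over A = 1.33 km², depth = V / A = 18.3 mm.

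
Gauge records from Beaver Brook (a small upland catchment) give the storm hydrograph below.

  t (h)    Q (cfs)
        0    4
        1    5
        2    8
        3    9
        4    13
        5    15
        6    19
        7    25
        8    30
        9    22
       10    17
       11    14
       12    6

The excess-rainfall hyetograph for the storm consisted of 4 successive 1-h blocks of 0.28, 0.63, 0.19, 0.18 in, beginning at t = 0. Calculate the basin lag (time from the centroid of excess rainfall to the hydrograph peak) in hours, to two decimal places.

t_L ≈ 6.29 h

Centroid of excess rainfall: t_c = Σ P_i·t̄_i / ΣP_i = 1.7109 h (block centres at 0.5, 1.5, 2.5, 3.5 h).
Hydrograph peak occurs at t = 8 h, so basin lag t_L = 8 − 1.7109 = 6.29 h.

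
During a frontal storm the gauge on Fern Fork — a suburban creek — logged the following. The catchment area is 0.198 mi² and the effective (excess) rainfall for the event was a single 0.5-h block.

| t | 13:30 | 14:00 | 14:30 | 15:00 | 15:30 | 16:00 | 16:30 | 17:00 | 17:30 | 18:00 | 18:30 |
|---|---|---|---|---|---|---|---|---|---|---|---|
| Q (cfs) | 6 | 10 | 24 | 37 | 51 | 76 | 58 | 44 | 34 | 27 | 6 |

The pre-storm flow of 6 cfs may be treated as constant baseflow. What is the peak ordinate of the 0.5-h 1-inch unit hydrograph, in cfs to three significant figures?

U_p ≈ 58.3 cfs

Direct runoff: 0.0, 4.0, 18.0, 31.0, 45.0, 70.0, 52.0, 38.0, 28.0, 21.0, 0.0 cfs; ΣQ_DR = 307.0 cfs, peak = 70.0 cfs.
Runoff depth d = ΣQ_DR·Δt / A = 307.0 × 1800 / (0.198 mi²) = 1.201 in.
The 1-inch UH is the DRH scaled by (1 in)/d, so U_p = 70.0 × 1/1.201 = 58.3 cfs.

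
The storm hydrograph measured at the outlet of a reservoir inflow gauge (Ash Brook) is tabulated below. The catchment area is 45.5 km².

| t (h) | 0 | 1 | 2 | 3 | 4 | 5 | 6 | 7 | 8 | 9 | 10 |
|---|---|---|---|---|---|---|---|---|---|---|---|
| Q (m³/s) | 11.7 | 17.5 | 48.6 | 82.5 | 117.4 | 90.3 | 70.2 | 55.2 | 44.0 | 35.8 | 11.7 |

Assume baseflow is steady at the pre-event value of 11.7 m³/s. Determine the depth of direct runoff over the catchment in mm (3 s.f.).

Direct runoff: 0.0, 5.8, 36.9, 70.8, 105.7, 78.6, 58.5, 43.5, 32.3, 24.1, 0.0 m³/s; ΣQ_DR = 456.2 m³/s.
V = ΣQ_DR · Δt = 456.2 × 3600 s = 1.642 × 10^6 m³.
Over A = 45.5 km², depth = V / A = 36.1 mm.

d ≈ 36.1 mm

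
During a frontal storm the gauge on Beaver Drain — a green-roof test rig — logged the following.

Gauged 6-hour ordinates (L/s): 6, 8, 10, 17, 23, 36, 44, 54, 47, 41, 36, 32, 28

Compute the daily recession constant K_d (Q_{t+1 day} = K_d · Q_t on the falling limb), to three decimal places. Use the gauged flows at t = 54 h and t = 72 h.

Between t = 54 h and t = 72 h the flow falls from 41 to 28 L/s over 3×6 h = 18 h.
Per-interval ratio K = (28/41)^(1/3) = 0.8806; K_d = K^(24/6) = 0.601.

K_d ≈ 0.601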